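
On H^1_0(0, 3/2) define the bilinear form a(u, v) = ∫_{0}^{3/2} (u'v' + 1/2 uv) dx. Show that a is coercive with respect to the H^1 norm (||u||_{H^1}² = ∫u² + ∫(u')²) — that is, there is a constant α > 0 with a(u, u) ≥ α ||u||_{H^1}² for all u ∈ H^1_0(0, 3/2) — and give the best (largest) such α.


α = (9 + 8*π^2)/(2*(9 + 4*π^2))

Coercivity of a(·,·) on H^1_0(0, 3/2) means a(u, u) ≥ α ||u||_{H^1}² for every u ∈ H^1_0.
The interval has length L = 3/2, and Poincaré/coercivity depend only on L. Here a(u, u) = ∫(u')² + (1/2)·∫u².
Here 0 < c = 1/2 < 1. The condition a(u,u) ≥ α||u||_{H^1}² reads (1−α)∫(u')² ≥ (α−c)∫u². Any admissible α is ≤ 1 (rapidly oscillating u have ∫u²/∫(u')² → 0), and α = 1 would force 0 ≥ (1−c)∫u², impossible since c < 1; so 1−α > 0. By the sharp Poincaré inequality on H^1_0 of an interval of length L, ∫(u')² ≥ (π/L)²∫u² with equality for the first sine mode sin(π(x−x₀)/L) (x₀ the left endpoint), so the inequality holds for all u iff (1−α)(π/L)² ≥ α − c, i.e. α ≤ ((π/L)² + c)/((π/L)² + 1) = (1 + c(L/π)²)/(1 + (L/π)²). With (π/L)² = 4*π^2/9 and c = 1/2, the largest admissible constant is α = ((π/L)² + c)/((π/L)² + 1).
Simplifying, α = (9 + 8*π^2)/(2*(9 + 4*π^2)).


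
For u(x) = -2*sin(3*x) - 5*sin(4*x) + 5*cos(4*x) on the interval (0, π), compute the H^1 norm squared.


||u||_{H^1(0,π)}^2 = 2040/7 + 445*π

u'(x) = -20*sin(4*x) - 6*cos(3*x) - 20*cos(4*x).
Expand u² and (u')² and integrate term by term on (0, π), using: for integers n ≥ 1, ∫_0^π sin²(nx) dx = ∫_0^π cos²(nx) dx = π/2; for n ≠ n', ∫_0^π sin(nx)sin(n'x) dx = ∫_0^π cos(nx)cos(n'x) dx = 0; and by product-to-sum, ∫_0^π sin(nx)cos(n'x) dx = ½∫_0^π [sin((n+n')x) + sin((n−n')x)] dx, which is 0 when n+n' is even and 2n/(n²−n'²) when n+n' is odd (it need not vanish on (0, π)).
  u² squared terms: (-5)²·∫sin(4x)² dx = 25·π/2 = 25*π/2;  (-2)²·∫sin(3x)² dx = 4·π/2 = 2*π;  (5)²·∫cos(4x)² dx = 25·π/2 = 25*π/2.
  u² cross terms: 2·(-5)·(-2)·∫sin(4x)·sin(3x) dx = 20·(0) = 0;  2·(-5)·(5)·∫sin(4x)·cos(4x) dx = -50·(0) = 0;  2·(-2)·(5)·∫sin(3x)·cos(4x) dx = -20·(-6/7) = 120/7.
  So ∫_0^π u² dx = 25*π/2 + 2*π + 25*π/2 + 0 + 0 + 120/7 = 120/7 + 27*π.
  (u')² squared terms: (-20)²·∫cos(4x)² dx = 400·π/2 = 200*π;  (-20)²·∫sin(4x)² dx = 400·π/2 = 200*π;  (-6)²·∫cos(3x)² dx = 36·π/2 = 18*π.
  (u')² cross terms: 2·(-20)·(-20)·∫cos(4x)·sin(4x) dx = 800·(0) = 0;  2·(-20)·(-6)·∫cos(4x)·cos(3x) dx = 240·(0) = 0;  2·(-20)·(-6)·∫sin(4x)·cos(3x) dx = 240·(8/7) = 1920/7.
  So ∫_0^π (u')² dx = 200*π + 200*π + 18*π + 0 + 0 + 1920/7 = 1920/7 + 418*π.
||u||_{H^1}^2 = (120/7 + 27*π) + (1920/7 + 418*π) = 2040/7 + 445*π.


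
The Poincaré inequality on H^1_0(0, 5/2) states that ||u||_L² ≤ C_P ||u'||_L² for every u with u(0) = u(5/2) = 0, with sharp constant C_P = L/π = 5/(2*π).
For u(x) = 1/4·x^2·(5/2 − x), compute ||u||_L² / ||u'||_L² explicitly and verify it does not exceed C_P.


||u||_L² / ||u'||_L² = 5*sqrt(14)/28 < C_P = 5/(2*π).

u(x) = 1/4·x^2·(5/2 − x), so u'(x) = x*(5 - 3*x)/4.
u(x) = 1/4·x^2·(5/2 − x) vanishes at x = 0 and x = 5/2, so u ∈ H^1_0(0, 5/2). Differentiate via the product rule and integrate the resulting polynomials term by term.
  ∫_0^5/2 u² dx = ∫_0^5/2 (x^6/16 - 5*x^5/16 + 25*x^4/64) dx. Term by term:
    ∫_0^5/2 x^6/16 dx = 78125/14336;  ∫_0^5/2 -5*x^5/16 dx = -78125/6144;  ∫_0^5/2 25*x^4/64 dx = 15625/2048.
  Sum: 78125/14336 − 78125/6144 + 15625/2048 = 15625/43008.
  ∫_0^5/2 (u')² dx = ∫_0^5/2 (9*x^4/16 - 15*x^3/8 + 25*x^2/16) dx. Term by term:
    ∫_0^5/2 9*x^4/16 dx = 5625/512;  ∫_0^5/2 -15*x^3/8 dx = -9375/512;  ∫_0^5/2 25*x^2/16 dx = 3125/384.
  Sum: 5625/512 − 9375/512 + 3125/384 = 625/768.
∫_0^5/2 u² dx = 15625/43008, so ||u||_L² = 125*sqrt(42)/1344.
∫_0^5/2 (u')² dx = 625/768, so ||u'||_L² = 25*sqrt(3)/48.
Ratio ||u||_L² / ||u'||_L² = 5*sqrt(14)/28.
Sharp Poincaré constant on H^1_0(0, 5/2) is C_P = L/π = 5/(2*π), achieved by sin(2*π/5·x).
A polynomial bump cannot attain the sharp Poincaré constant (only the first sine eigenfunction does), so the ratio is strictly less than C_P, consistent with ||u||_L² ≤ C_P ||u'||_L².


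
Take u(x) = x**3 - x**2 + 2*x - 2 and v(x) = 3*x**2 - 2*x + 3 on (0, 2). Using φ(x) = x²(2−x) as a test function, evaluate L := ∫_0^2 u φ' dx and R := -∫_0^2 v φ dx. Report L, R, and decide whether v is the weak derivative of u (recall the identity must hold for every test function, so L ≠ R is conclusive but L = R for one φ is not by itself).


LHS = -88/15, RHS = -36/5. No, v is not the weak derivative of u.

u(x) = x**3 - x**2 + 2*x - 2, classical derivative u'(x) = 3*x**2 - 2*x + 2.
φ(x) = x²(2−x), so φ'(x) = x*(4 - 3*x).
Note φ(0) = φ(2) = 0, so the boundary term u·φ vanishes.
LHS = ∫_0^2 u(x) φ'(x) dx = ∫_0^2 (-3*x^5 + 7*x^4 - 10*x^3 + 14*x^2 - 8*x) dx. Term by term:
  ∫_0^2 -3*x^5 dx = -32;  ∫_0^2 7*x^4 dx = 224/5;  ∫_0^2 -10*x^3 dx = -40;
  ∫_0^2 14*x^2 dx = 112/3;  ∫_0^2 -8*x dx = -16.
Sum: -32 + 224/5 − 40 + 112/3 − 16 = -88/15.
So LHS = -88/15.
∫_0^2 v(x) φ(x) dx = ∫_0^2 (-3*x^5 + 8*x^4 - 7*x^3 + 6*x^2) dx. Term by term:
  ∫_0^2 -3*x^5 dx = -32;  ∫_0^2 8*x^4 dx = 256/5;  ∫_0^2 -7*x^3 dx = -28;
  ∫_0^2 6*x^2 dx = 16.
Sum: -32 + 256/5 − 28 + 16 = 36/5.
So RHS = -∫_0^2 v(x) φ(x) dx = -36/5.
LHS − RHS = 4/3 ≠ 0, so the identity fails.
(For a valid weak derivative the identity must hold for EVERY test function, in particular this one. The failure shows v is NOT the weak derivative of u.)
Correct weak derivative would be u'(x) = 3*x**2 - 2*x + 2.


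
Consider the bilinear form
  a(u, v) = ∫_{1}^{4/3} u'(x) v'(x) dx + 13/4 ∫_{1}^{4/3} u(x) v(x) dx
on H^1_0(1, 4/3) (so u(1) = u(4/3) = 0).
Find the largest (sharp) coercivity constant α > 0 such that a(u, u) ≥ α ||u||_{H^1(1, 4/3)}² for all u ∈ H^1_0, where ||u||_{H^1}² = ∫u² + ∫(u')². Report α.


α = 1

Coercivity of a(·,·) on H^1_0(1, 4/3) means a(u, u) ≥ α ||u||_{H^1}² for every u ∈ H^1_0.
The interval has length L = 1/3, and Poincaré/coercivity depend only on L. Here a(u, u) = ∫(u')² + (13/4)·∫u².
Here c = 13/4 ≥ 1, so a(u,u) = ∫(u')² + c∫u² ≥ ∫(u')² + ∫u² = ||u||_{H^1}², i.e. α = 1 works. No larger α is possible: a(u,u) ≥ α||u||_{H^1}² means (1−α)∫(u')² ≥ (α−c)∫u², and for the modes u_n = sin(nπ(x−x₀)/L) (x₀ the left endpoint) one has ∫u_n²/∫(u_n')² = (L/(nπ))² → 0, so a(u_n,u_n)/||u_n||_{H^1}² → 1. Hence the optimal constant is α = 1.
Therefore α = 1.


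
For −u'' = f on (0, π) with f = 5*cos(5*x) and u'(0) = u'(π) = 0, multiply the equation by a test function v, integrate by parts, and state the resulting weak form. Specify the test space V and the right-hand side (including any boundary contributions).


V = H^1(0, π) (no boundary constraint on v; u is determined up to an additive constant); weak form: ∫_0^π u'v' dx = ∫_0^π (5*cos(5*x)) v dx for all v ∈ V.

Multiply both sides by a test function v and integrate from 0 to π:
  ∫_0^π −u''(x) v(x) dx = ∫_0^π f(x) v(x) dx.
Integrate the LHS by parts once:
  ∫_0^π −u'' v dx = −[u'(x) v(x)]_0^π + ∫_0^π u'(x) v'(x) dx.
Thus ∫_0^π u'(x) v'(x) dx = ∫_0^π f(x) v(x) dx + [u'(x) v(x)]_0^π.
Choose V so that boundary terms are either known or forced to vanish.
u has homogeneous Neumann: u'(0) = u'(π) = 0. So [u' v]_0^π = 0·v(π) − 0·v(0) = 0 for any v; take V = H^1(0, π).
Weak formulation: find u (satisfying any essential BC) such that ∫_0^π u'(x) v'(x) dx = ∫_0^π f v dx for all v ∈ V (homogeneous Neumann, so boundary terms vanish).
Substituting f(x) = 5*cos(5*x), the right-hand side is ∫_0^π (5*cos(5*x)) v dx.
Compatibility check (pure Neumann): taking v ≡ 1 ∈ V gives 0 = ∫_0^π f dx + (0) − (0), i.e. ∫_0^π f dx must equal u'(0) − u'(π) = 0. Indeed ∫_0^π (5*cos(5*x)) dx = 0, so the data are compatible. The solution is then unique only up to an additive constant (fix it e.g. by requiring ∫_0^π u dx = 0).


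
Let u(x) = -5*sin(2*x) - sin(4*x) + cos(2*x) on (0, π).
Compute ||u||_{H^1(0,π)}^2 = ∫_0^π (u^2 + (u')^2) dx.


||u||_{H^1(0,π)}^2 = 147*π/2

u'(x) = -2*sin(2*x) - 10*cos(2*x) - 4*cos(4*x).
Expand u² and (u')² and integrate term by term on (0, π), using: for integers n ≥ 1, ∫_0^π sin²(nx) dx = ∫_0^π cos²(nx) dx = π/2; for n ≠ n', ∫_0^π sin(nx)sin(n'x) dx = ∫_0^π cos(nx)cos(n'x) dx = 0; and by product-to-sum, ∫_0^π sin(nx)cos(n'x) dx = ½∫_0^π [sin((n+n')x) + sin((n−n')x)] dx, which is 0 when n+n' is even and 2n/(n²−n'²) when n+n' is odd (it need not vanish on (0, π)).
  u² squared terms: (-1)²·∫sin(4x)² dx = 1·π/2 = π/2;  (-5)²·∫sin(2x)² dx = 25·π/2 = 25*π/2;  (1)²·∫cos(2x)² dx = 1·π/2 = π/2.
  u² cross terms: 2·(-1)·(-5)·∫sin(4x)·sin(2x) dx = 10·(0) = 0;  2·(-1)·(1)·∫sin(4x)·cos(2x) dx = -2·(0) = 0;  2·(-5)·(1)·∫sin(2x)·cos(2x) dx = -10·(0) = 0.
  So ∫_0^π u² dx = π/2 + 25*π/2 + π/2 + 0 + 0 + 0 = 27*π/2.
  (u')² squared terms: (-10)²·∫cos(2x)² dx = 100·π/2 = 50*π;  (-4)²·∫cos(4x)² dx = 16·π/2 = 8*π;  (-2)²·∫sin(2x)² dx = 4·π/2 = 2*π.
  (u')² cross terms: 2·(-10)·(-4)·∫cos(2x)·cos(4x) dx = 80·(0) = 0;  2·(-10)·(-2)·∫cos(2x)·sin(2x) dx = 40·(0) = 0;  2·(-4)·(-2)·∫cos(4x)·sin(2x) dx = 16·(0) = 0.
  So ∫_0^π (u')² dx = 50*π + 8*π + 2*π + 0 + 0 + 0 = 60*π.
||u||_{H^1}^2 = (27*π/2) + (60*π) = 147*π/2.


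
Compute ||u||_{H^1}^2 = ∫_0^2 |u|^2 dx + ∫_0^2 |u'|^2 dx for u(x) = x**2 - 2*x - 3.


||u||_{H^1}^2 = 446/15

The H^1 norm (squared) on an interval (0, L) is
  ||u||_{H^1}^2 = ∫_0^L u(x)^2 dx + ∫_0^L u'(x)^2 dx.
Compute u'(x) = 2*x - 2.
Then u(x)^2 = x**4 - 4*x**3 - 2*x**2 + 12*x + 9 and u'(x)^2 = 4*x**2 - 8*x + 4.
Integrate each monomial from 0 to 2 using ∫_0^2 c·x^n dx = c·2^(n+1)/(n+1):
  ∫_0^2 u(x)^2 dx = ∫_0^2 (x^4 - 4*x^3 - 2*x^2 + 12*x + 9) dx. Term by term:
    ∫_0^2 x^4 dx = 32/5;  ∫_0^2 -4*x^3 dx = -16;  ∫_0^2 -2*x^2 dx = -16/3;
    ∫_0^2 12*x dx = 24;  ∫_0^2 9 dx = 18.
  Sum: 32/5 − 16 − 16/3 + 24 + 18 = 406/15.
  ∫_0^2 u'(x)^2 dx = ∫_0^2 (4*x^2 - 8*x + 4) dx. Term by term:
    ∫_0^2 4*x^2 dx = 32/3;  ∫_0^2 -8*x dx = -16;  ∫_0^2 4 dx = 8.
  Sum: 32/3 − 16 + 8 = 8/3.
Adding: ||u||_{H^1}^2 = 406/15 + 8/3 = 446/15.


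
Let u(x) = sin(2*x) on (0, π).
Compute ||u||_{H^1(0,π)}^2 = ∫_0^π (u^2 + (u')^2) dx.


||u||_{H^1(0,π)}^2 = 5*π/2

u'(x) = 2*cos(2*x).
Expand u² and (u')² and integrate term by term on (0, π), using: for integers n ≥ 1, ∫_0^π sin²(nx) dx = ∫_0^π cos²(nx) dx = π/2; for n ≠ n', ∫_0^π sin(nx)sin(n'x) dx = ∫_0^π cos(nx)cos(n'x) dx = 0; and by product-to-sum, ∫_0^π sin(nx)cos(n'x) dx = ½∫_0^π [sin((n+n')x) + sin((n−n')x)] dx, which is 0 when n+n' is even and 2n/(n²−n'²) when n+n' is odd (it need not vanish on (0, π)).
  u² squared terms: (1)²·∫sin(2x)² dx = 1·π/2 = π/2.
  So ∫_0^π u² dx = π/2.
  (u')² squared terms: (2)²·∫cos(2x)² dx = 4·π/2 = 2*π.
  So ∫_0^π (u')² dx = 2*π.
||u||_{H^1}^2 = (π/2) + (2*π) = 5*π/2.


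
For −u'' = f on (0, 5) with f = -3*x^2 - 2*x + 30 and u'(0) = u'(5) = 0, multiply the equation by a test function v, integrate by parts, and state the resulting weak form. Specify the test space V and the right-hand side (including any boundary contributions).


V = H^1(0, 5) (no boundary constraint on v; u is determined up to an additive constant); weak form: ∫_0^5 u'v' dx = ∫_0^5 (-3*x^2 - 2*x + 30) v dx for all v ∈ V.

Multiply both sides by a test function v and integrate from 0 to 5:
  ∫_0^5 −u''(x) v(x) dx = ∫_0^5 f(x) v(x) dx.
Integrate the LHS by parts once:
  ∫_0^5 −u'' v dx = −[u'(x) v(x)]_0^5 + ∫_0^5 u'(x) v'(x) dx.
Thus ∫_0^5 u'(x) v'(x) dx = ∫_0^5 f(x) v(x) dx + [u'(x) v(x)]_0^5.
Choose V so that boundary terms are either known or forced to vanish.
u has homogeneous Neumann: u'(0) = u'(5) = 0. So [u' v]_0^5 = 0·v(5) − 0·v(0) = 0 for any v; take V = H^1(0, 5).
Weak formulation: find u (satisfying any essential BC) such that ∫_0^5 u'(x) v'(x) dx = ∫_0^5 f v dx for all v ∈ V (homogeneous Neumann, so boundary terms vanish).
Substituting f(x) = -3*x^2 - 2*x + 30, the right-hand side is ∫_0^5 (-3*x^2 - 2*x + 30) v dx.
Compatibility check (pure Neumann): taking v ≡ 1 ∈ V gives 0 = ∫_0^5 f dx + (0) − (0), i.e. ∫_0^5 f dx must equal u'(0) − u'(5) = 0. Indeed ∫_0^5 (-3*x^2 - 2*x + 30) dx = 0, so the data are compatible. The solution is then unique only up to an additive constant (fix it e.g. by requiring ∫_0^5 u dx = 0).


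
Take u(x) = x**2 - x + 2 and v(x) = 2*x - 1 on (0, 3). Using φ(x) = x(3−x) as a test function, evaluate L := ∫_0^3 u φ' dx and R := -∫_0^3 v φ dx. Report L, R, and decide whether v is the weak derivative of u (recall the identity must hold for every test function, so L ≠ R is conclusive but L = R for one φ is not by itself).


LHS = -9, RHS = -9. Yes, v = u' weakly.

u(x) = x**2 - x + 2, classical derivative u'(x) = 2*x - 1.
φ(x) = x(3−x), so φ'(x) = 3 - 2*x.
Note φ(0) = φ(3) = 0, so the boundary term u·φ vanishes.
LHS = ∫_0^3 u(x) φ'(x) dx = ∫_0^3 (-2*x^3 + 5*x^2 - 7*x + 6) dx. Term by term:
  ∫_0^3 -2*x^3 dx = -81/2;  ∫_0^3 5*x^2 dx = 45;  ∫_0^3 -7*x dx = -63/2;
  ∫_0^3 6 dx = 18.
Sum: -81/2 + 45 − 63/2 + 18 = -9.
So LHS = -9.
∫_0^3 v(x) φ(x) dx = ∫_0^3 (-2*x^3 + 7*x^2 - 3*x) dx. Term by term:
  ∫_0^3 -2*x^3 dx = -81/2;  ∫_0^3 7*x^2 dx = 63;  ∫_0^3 -3*x dx = -27/2.
Sum: -81/2 + 63 − 27/2 = 9.
So RHS = -∫_0^3 v(x) φ(x) dx = -9.
LHS = RHS, so the identity holds for this test φ.
Moreover u is smooth here and v(x) = u'(x) = 2*x - 1 pointwise, so the identity holds for every test function. Hence v is the weak derivative of u.


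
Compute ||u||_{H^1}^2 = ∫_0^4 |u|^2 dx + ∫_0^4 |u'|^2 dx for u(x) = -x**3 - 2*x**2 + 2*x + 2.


||u||_{H^1}^2 = 803296/105

The H^1 norm (squared) on an interval (0, L) is
  ||u||_{H^1}^2 = ∫_0^L u(x)^2 dx + ∫_0^L u'(x)^2 dx.
Compute u'(x) = -3*x**2 - 4*x + 2.
Then u(x)^2 = x**6 + 4*x**5 - 12*x**3 - 4*x**2 + 8*x + 4 and u'(x)^2 = 9*x**4 + 24*x**3 + 4*x**2 - 16*x + 4.
Integrate each monomial from 0 to 4 using ∫_0^4 c·x^n dx = c·4^(n+1)/(n+1):
  ∫_0^4 u(x)^2 dx = ∫_0^4 (x^6 + 4*x^5 - 12*x^3 - 4*x^2 + 8*x + 4) dx. Term by term:
    ∫_0^4 x^6 dx = 16384/7;  ∫_0^4 4*x^5 dx = 8192/3;  ∫_0^4 -12*x^3 dx = -768;
    ∫_0^4 -4*x^2 dx = -256/3;  ∫_0^4 8*x dx = 64;  ∫_0^4 4 dx = 16.
  Sum: 16384/7 + 8192/3 − 768 − 256/3 + 64 + 16 = 90256/21.
  ∫_0^4 u'(x)^2 dx = ∫_0^4 (9*x^4 + 24*x^3 + 4*x^2 - 16*x + 4) dx. Term by term:
    ∫_0^4 9*x^4 dx = 9216/5;  ∫_0^4 24*x^3 dx = 1536;  ∫_0^4 4*x^2 dx = 256/3;
    ∫_0^4 -16*x dx = -128;  ∫_0^4 4 dx = 16.
  Sum: 9216/5 + 1536 + 256/3 − 128 + 16 = 50288/15.
Adding: ||u||_{H^1}^2 = 90256/21 + 50288/15 = 803296/105.


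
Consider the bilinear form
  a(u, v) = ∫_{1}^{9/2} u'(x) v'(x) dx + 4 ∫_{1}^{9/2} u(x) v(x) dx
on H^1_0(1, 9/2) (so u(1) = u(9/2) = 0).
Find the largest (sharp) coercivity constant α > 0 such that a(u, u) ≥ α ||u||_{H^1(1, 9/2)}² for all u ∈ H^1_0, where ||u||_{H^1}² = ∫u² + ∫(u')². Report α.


α = 1

Coercivity of a(·,·) on H^1_0(1, 9/2) means a(u, u) ≥ α ||u||_{H^1}² for every u ∈ H^1_0.
The interval has length L = 7/2, and Poincaré/coercivity depend only on L. Here a(u, u) = ∫(u')² + (4)·∫u².
Here c = 4 ≥ 1, so a(u,u) = ∫(u')² + c∫u² ≥ ∫(u')² + ∫u² = ||u||_{H^1}², i.e. α = 1 works. No larger α is possible: a(u,u) ≥ α||u||_{H^1}² means (1−α)∫(u')² ≥ (α−c)∫u², and for the modes u_n = sin(nπ(x−x₀)/L) (x₀ the left endpoint) one has ∫u_n²/∫(u_n')² = (L/(nπ))² → 0, so a(u_n,u_n)/||u_n||_{H^1}² → 1. Hence the optimal constant is α = 1.
Therefore α = 1.


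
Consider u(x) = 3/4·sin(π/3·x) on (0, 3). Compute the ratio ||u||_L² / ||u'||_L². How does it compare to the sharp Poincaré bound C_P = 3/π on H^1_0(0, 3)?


||u||_L² / ||u'||_L² = 3/π = C_P.

u(x) = 3/4·sin(π/3·x), so u'(x) = π*cos(π*x/3)/4.
Writing u(x) = A·sin(kπx/L) with A = 3/4 and k = 1, use ∫_0^L sin²(kπx/L) dx = L/2 and ∫_0^L cos²(kπx/L) dx = L/2.
u² = 9/16·sin²(π/3·x) and (u')² = π^2/16·cos²(π/3·x), and each of sin², cos² integrates to L/2 = 3/2 over (0, 3).
∫_0^3 u² dx = 27/32, so ||u||_L² = 3*sqrt(6)/8.
∫_0^3 (u')² dx = 3*π^2/32, so ||u'||_L² = sqrt(6)*π/8.
Ratio ||u||_L² / ||u'||_L² = 3/π.
Sharp Poincaré constant on H^1_0(0, 3) is C_P = L/π = 3/π, achieved by sin(π/3·x).
This is the k = 1 eigenfunction (up to amplitude), so the ratio equals the sharp Poincaré constant exactly.


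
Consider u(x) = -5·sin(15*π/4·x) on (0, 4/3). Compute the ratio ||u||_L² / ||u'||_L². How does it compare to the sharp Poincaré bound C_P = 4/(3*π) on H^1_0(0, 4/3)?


||u||_L² / ||u'||_L² = 4/(15*π) < C_P = 4/(3*π).

u(x) = -5·sin(15*π/4·x), so u'(x) = -75*π*cos(15*π*x/4)/4.
Writing u(x) = A·sin(kπx/L) with A = -5 and k = 5, use ∫_0^L sin²(kπx/L) dx = L/2 and ∫_0^L cos²(kπx/L) dx = L/2.
u² = 25·sin²(15*π/4·x) and (u')² = 5625*π^2/16·cos²(15*π/4·x), and each of sin², cos² integrates to L/2 = 2/3 over (0, 4/3).
∫_0^4/3 u² dx = 50/3, so ||u||_L² = 5*sqrt(6)/3.
∫_0^4/3 (u')² dx = 1875*π^2/8, so ||u'||_L² = 25*sqrt(6)*π/4.
Ratio ||u||_L² / ||u'||_L² = 4/(15*π).
Sharp Poincaré constant on H^1_0(0, 4/3) is C_P = L/π = 4/(3*π), achieved by sin(3*π/4·x).
This is the k = 5 harmonic; the ratio L/(kπ) is strictly less than C_P = L/π, consistent with the sharp inequality ||u||_L² ≤ C_P ||u'||_L².


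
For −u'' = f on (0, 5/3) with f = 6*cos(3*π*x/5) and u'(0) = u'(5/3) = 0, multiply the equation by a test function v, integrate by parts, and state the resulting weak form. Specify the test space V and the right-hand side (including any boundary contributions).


V = H^1(0, 5/3) (no boundary constraint on v; u is determined up to an additive constant); weak form: ∫_0^5/3 u'v' dx = ∫_0^5/3 (6*cos(3*π*x/5)) v dx for all v ∈ V.

Multiply both sides by a test function v and integrate from 0 to 5/3:
  ∫_0^5/3 −u''(x) v(x) dx = ∫_0^5/3 f(x) v(x) dx.
Integrate the LHS by parts once:
  ∫_0^5/3 −u'' v dx = −[u'(x) v(x)]_0^5/3 + ∫_0^5/3 u'(x) v'(x) dx.
Thus ∫_0^5/3 u'(x) v'(x) dx = ∫_0^5/3 f(x) v(x) dx + [u'(x) v(x)]_0^5/3.
Choose V so that boundary terms are either known or forced to vanish.
u has homogeneous Neumann: u'(0) = u'(5/3) = 0. So [u' v]_0^5/3 = 0·v(5/3) − 0·v(0) = 0 for any v; take V = H^1(0, 5/3).
Weak formulation: find u (satisfying any essential BC) such that ∫_0^5/3 u'(x) v'(x) dx = ∫_0^5/3 f v dx for all v ∈ V (homogeneous Neumann, so boundary terms vanish).
Substituting f(x) = 6*cos(3*π*x/5), the right-hand side is ∫_0^5/3 (6*cos(3*π*x/5)) v dx.
Compatibility check (pure Neumann): taking v ≡ 1 ∈ V gives 0 = ∫_0^5/3 f dx + (0) − (0), i.e. ∫_0^5/3 f dx must equal u'(0) − u'(5/3) = 0. Indeed ∫_0^5/3 (6*cos(3*π*x/5)) dx = 0, so the data are compatible. The solution is then unique only up to an additive constant (fix it e.g. by requiring ∫_0^5/3 u dx = 0).


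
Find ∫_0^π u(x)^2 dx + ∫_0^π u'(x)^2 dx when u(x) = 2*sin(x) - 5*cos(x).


||u||_{H^1(0,π)}^2 = 29*π

u'(x) = 5*sin(x) + 2*cos(x).
Expand u² and (u')² and integrate term by term on (0, π), using: for integers n ≥ 1, ∫_0^π sin²(nx) dx = ∫_0^π cos²(nx) dx = π/2; for n ≠ n', ∫_0^π sin(nx)sin(n'x) dx = ∫_0^π cos(nx)cos(n'x) dx = 0; and by product-to-sum, ∫_0^π sin(nx)cos(n'x) dx = ½∫_0^π [sin((n+n')x) + sin((n−n')x)] dx, which is 0 when n+n' is even and 2n/(n²−n'²) when n+n' is odd (it need not vanish on (0, π)).
  u² squared terms: (-5)²·∫cos(x)² dx = 25·π/2 = 25*π/2;  (2)²·∫sin(x)² dx = 4·π/2 = 2*π.
  u² cross terms: 2·(-5)·(2)·∫cos(x)·sin(x) dx = -20·(0) = 0.
  So ∫_0^π u² dx = 25*π/2 + 2*π + 0 = 29*π/2.
  (u')² squared terms: (2)²·∫cos(x)² dx = 4·π/2 = 2*π;  (5)²·∫sin(x)² dx = 25·π/2 = 25*π/2.
  (u')² cross terms: 2·(2)·(5)·∫cos(x)·sin(x) dx = 20·(0) = 0.
  So ∫_0^π (u')² dx = 2*π + 25*π/2 + 0 = 29*π/2.
||u||_{H^1}^2 = (29*π/2) + (29*π/2) = 29*π.


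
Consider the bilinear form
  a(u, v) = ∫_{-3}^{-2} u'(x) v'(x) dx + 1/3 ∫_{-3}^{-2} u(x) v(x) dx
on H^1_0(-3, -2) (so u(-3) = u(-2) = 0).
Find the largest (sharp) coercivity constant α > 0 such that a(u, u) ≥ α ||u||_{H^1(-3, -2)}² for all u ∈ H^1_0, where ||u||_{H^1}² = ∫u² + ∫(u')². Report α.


α = (1/3 + π^2)/(1 + π^2)

Coercivity of a(·,·) on H^1_0(-3, -2) means a(u, u) ≥ α ||u||_{H^1}² for every u ∈ H^1_0.
The interval has length L = 1, and Poincaré/coercivity depend only on L. Here a(u, u) = ∫(u')² + (1/3)·∫u².
Here 0 < c = 1/3 < 1. The condition a(u,u) ≥ α||u||_{H^1}² reads (1−α)∫(u')² ≥ (α−c)∫u². Any admissible α is ≤ 1 (rapidly oscillating u have ∫u²/∫(u')² → 0), and α = 1 would force 0 ≥ (1−c)∫u², impossible since c < 1; so 1−α > 0. By the sharp Poincaré inequality on H^1_0 of an interval of length L, ∫(u')² ≥ (π/L)²∫u² with equality for the first sine mode sin(π(x−x₀)/L) (x₀ the left endpoint), so the inequality holds for all u iff (1−α)(π/L)² ≥ α − c, i.e. α ≤ ((π/L)² + c)/((π/L)² + 1) = (1 + c(L/π)²)/(1 + (L/π)²). With (π/L)² = π^2 and c = 1/3, the largest admissible constant is α = ((π/L)² + c)/((π/L)² + 1).
Simplifying, α = (1/3 + π^2)/(1 + π^2).


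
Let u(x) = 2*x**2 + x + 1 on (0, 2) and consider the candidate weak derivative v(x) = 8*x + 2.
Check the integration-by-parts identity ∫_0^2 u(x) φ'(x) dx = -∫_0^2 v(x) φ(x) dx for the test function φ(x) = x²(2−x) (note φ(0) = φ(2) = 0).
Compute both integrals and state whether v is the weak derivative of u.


LHS = -116/15, RHS = -232/15. No, v is not the weak derivative of u.

u(x) = 2*x**2 + x + 1, classical derivative u'(x) = 4*x + 1.
φ(x) = x²(2−x), so φ'(x) = x*(4 - 3*x).
Note φ(0) = φ(2) = 0, so the boundary term u·φ vanishes.
LHS = ∫_0^2 u(x) φ'(x) dx = ∫_0^2 (-6*x^4 + 5*x^3 + x^2 + 4*x) dx. Term by term:
  ∫_0^2 -6*x^4 dx = -192/5;  ∫_0^2 5*x^3 dx = 20;  ∫_0^2 x^2 dx = 8/3;
  ∫_0^2 4*x dx = 8.
Sum: -192/5 + 20 + 8/3 + 8 = -116/15.
So LHS = -116/15.
∫_0^2 v(x) φ(x) dx = ∫_0^2 (-8*x^4 + 14*x^3 + 4*x^2) dx. Term by term:
  ∫_0^2 -8*x^4 dx = -256/5;  ∫_0^2 14*x^3 dx = 56;  ∫_0^2 4*x^2 dx = 32/3.
Sum: -256/5 + 56 + 32/3 = 232/15.
So RHS = -∫_0^2 v(x) φ(x) dx = -232/15.
LHS − RHS = 116/15 ≠ 0, so the identity fails.
(For a valid weak derivative the identity must hold for EVERY test function, in particular this one. The failure shows v is NOT the weak derivative of u.)
Correct weak derivative would be u'(x) = 4*x + 1.


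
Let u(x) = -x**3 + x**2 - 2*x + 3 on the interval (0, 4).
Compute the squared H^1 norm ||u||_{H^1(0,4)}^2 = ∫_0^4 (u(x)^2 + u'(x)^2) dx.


||u||_{H^1}^2 = 302516/105

The H^1 norm (squared) on an interval (0, L) is
  ||u||_{H^1}^2 = ∫_0^L u(x)^2 dx + ∫_0^L u'(x)^2 dx.
Compute u'(x) = -3*x**2 + 2*x - 2.
Then u(x)^2 = x**6 - 2*x**5 + 5*x**4 - 10*x**3 + 10*x**2 - 12*x + 9 and u'(x)^2 = 9*x**4 - 12*x**3 + 16*x**2 - 8*x + 4.
Integrate each monomial from 0 to 4 using ∫_0^4 c·x^n dx = c·4^(n+1)/(n+1):
  ∫_0^4 u(x)^2 dx = ∫_0^4 (x^6 - 2*x^5 + 5*x^4 - 10*x^3 + 10*x^2 - 12*x + 9) dx. Term by term:
    ∫_0^4 x^6 dx = 16384/7;  ∫_0^4 -2*x^5 dx = -4096/3;  ∫_0^4 5*x^4 dx = 1024;
    ∫_0^4 -10*x^3 dx = -640;  ∫_0^4 10*x^2 dx = 640/3;  ∫_0^4 -12*x dx = -96;
    ∫_0^4 9 dx = 36.
  Sum: 16384/7 − 4096/3 + 1024 − 640 + 640/3 − 96 + 36 = 10588/7.
  ∫_0^4 u'(x)^2 dx = ∫_0^4 (9*x^4 - 12*x^3 + 16*x^2 - 8*x + 4) dx. Term by term:
    ∫_0^4 9*x^4 dx = 9216/5;  ∫_0^4 -12*x^3 dx = -768;  ∫_0^4 16*x^2 dx = 1024/3;
    ∫_0^4 -8*x dx = -64;  ∫_0^4 4 dx = 16.
  Sum: 9216/5 − 768 + 1024/3 − 64 + 16 = 20528/15.
Adding: ||u||_{H^1}^2 = 10588/7 + 20528/15 = 302516/105.


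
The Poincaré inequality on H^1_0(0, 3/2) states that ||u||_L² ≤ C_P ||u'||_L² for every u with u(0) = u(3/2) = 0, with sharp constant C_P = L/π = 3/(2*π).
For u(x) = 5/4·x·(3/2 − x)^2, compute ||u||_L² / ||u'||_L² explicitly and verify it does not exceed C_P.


||u||_L² / ||u'||_L² = 3*sqrt(14)/28 < C_P = 3/(2*π).

u(x) = 5/4·x·(3/2 − x)^2, so u'(x) = 15*x^2/4 - 15*x/2 + 45/16.
u(x) = 5/4·x·(3/2 − x)^2 vanishes at x = 0 and x = 3/2, so u ∈ H^1_0(0, 3/2). Differentiate via the product rule and integrate the resulting polynomials term by term.
  ∫_0^3/2 u² dx = ∫_0^3/2 (25*x^6/16 - 75*x^5/8 + 675*x^4/32 - 675*x^3/32 + 2025*x^2/256) dx. Term by term:
    ∫_0^3/2 25*x^6/16 dx = 54675/14336;  ∫_0^3/2 -75*x^5/8 dx = -18225/1024;  ∫_0^3/2 675*x^4/32 dx = 32805/1024;
    ∫_0^3/2 -675*x^3/32 dx = -54675/2048;  ∫_0^3/2 2025*x^2/256 dx = 18225/2048.
  Sum: 54675/14336 − 18225/1024 + 32805/1024 − 54675/2048 + 18225/2048 = 3645/14336.
  ∫_0^3/2 (u')² dx = ∫_0^3/2 (225*x^4/16 - 225*x^3/4 + 2475*x^2/32 - 675*x/16 + 2025/256) dx. Term by term:
    ∫_0^3/2 225*x^4/16 dx = 10935/512;  ∫_0^3/2 -225*x^3/4 dx = -18225/256;  ∫_0^3/2 2475*x^2/32 dx = 22275/256;
    ∫_0^3/2 -675*x/16 dx = -6075/128;  ∫_0^3/2 2025/256 dx = 6075/512.
  Sum: 10935/512 − 18225/256 + 22275/256 − 6075/128 + 6075/512 = 405/256.
∫_0^3/2 u² dx = 3645/14336, so ||u||_L² = 27*sqrt(70)/448.
∫_0^3/2 (u')² dx = 405/256, so ||u'||_L² = 9*sqrt(5)/16.
Ratio ||u||_L² / ||u'||_L² = 3*sqrt(14)/28.
Sharp Poincaré constant on H^1_0(0, 3/2) is C_P = L/π = 3/(2*π), achieved by sin(2*π/3·x).
A polynomial bump cannot attain the sharp Poincaré constant (only the first sine eigenfunction does), so the ratio is strictly less than C_P, consistent with ||u||_L² ≤ C_P ||u'||_L².


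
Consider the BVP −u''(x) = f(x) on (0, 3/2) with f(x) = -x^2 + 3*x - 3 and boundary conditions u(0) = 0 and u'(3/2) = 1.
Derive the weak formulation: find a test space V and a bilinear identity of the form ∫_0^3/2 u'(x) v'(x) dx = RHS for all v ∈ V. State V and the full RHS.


V = {v ∈ H^1(0, 3/2) : v(0) = 0} (test functions vanish at x = 0 where u is specified); weak form: ∫_0^3/2 u'v' dx = ∫_0^3/2 (-x^2 + 3*x - 3) v dx + v(3/2) for all v ∈ V.

Multiply both sides by a test function v and integrate from 0 to 3/2:
  ∫_0^3/2 −u''(x) v(x) dx = ∫_0^3/2 f(x) v(x) dx.
Integrate the LHS by parts once:
  ∫_0^3/2 −u'' v dx = −[u'(x) v(x)]_0^3/2 + ∫_0^3/2 u'(x) v'(x) dx.
Thus ∫_0^3/2 u'(x) v'(x) dx = ∫_0^3/2 f(x) v(x) dx + [u'(x) v(x)]_0^3/2.
Choose V so that boundary terms are either known or forced to vanish.
Mixed BC: u(0) = 0 (Dirichlet) and u'(3/2) = 1 (Neumann). Define V = {v ∈ H^1(0, 3/2) : v(0) = 0}. Then [u' v]_0^3/2 = u'(3/2)·v(3/2) − u'(0)·0 = v(3/2).
Weak formulation: find u (satisfying any essential BC) such that ∫_0^3/2 u'(x) v'(x) dx = ∫_0^3/2 f v dx + v(3/2) for all v ∈ V (Dirichlet at 0 absorbed into V; Neumann datum at x = 3/2 contributes the boundary term).
Substituting f(x) = -x^2 + 3*x - 3, the right-hand side is ∫_0^3/2 (-x^2 + 3*x - 3) v dx + v(3/2).


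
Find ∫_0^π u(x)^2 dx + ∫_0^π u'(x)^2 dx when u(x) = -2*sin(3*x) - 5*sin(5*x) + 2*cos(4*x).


||u||_{H^1(0,π)}^2 = -16456/63 + 379*π

u'(x) = -8*sin(4*x) - 6*cos(3*x) - 25*cos(5*x).
Expand u² and (u')² and integrate term by term on (0, π), using: for integers n ≥ 1, ∫_0^π sin²(nx) dx = ∫_0^π cos²(nx) dx = π/2; for n ≠ n', ∫_0^π sin(nx)sin(n'x) dx = ∫_0^π cos(nx)cos(n'x) dx = 0; and by product-to-sum, ∫_0^π sin(nx)cos(n'x) dx = ½∫_0^π [sin((n+n')x) + sin((n−n')x)] dx, which is 0 when n+n' is even and 2n/(n²−n'²) when n+n' is odd (it need not vanish on (0, π)).
  u² squared terms: (-5)²·∫sin(5x)² dx = 25·π/2 = 25*π/2;  (-2)²·∫sin(3x)² dx = 4·π/2 = 2*π;  (2)²·∫cos(4x)² dx = 4·π/2 = 2*π.
  u² cross terms: 2·(-5)·(-2)·∫sin(5x)·sin(3x) dx = 20·(0) = 0;  2·(-5)·(2)·∫sin(5x)·cos(4x) dx = -20·(10/9) = -200/9;  2·(-2)·(2)·∫sin(3x)·cos(4x) dx = -8·(-6/7) = 48/7.
  So ∫_0^π u² dx = 25*π/2 + 2*π + 2*π + 0 − 200/9 + 48/7 = -968/63 + 33*π/2.
  (u')² squared terms: (-25)²·∫cos(5x)² dx = 625·π/2 = 625*π/2;  (-8)²·∫sin(4x)² dx = 64·π/2 = 32*π;  (-6)²·∫cos(3x)² dx = 36·π/2 = 18*π.
  (u')² cross terms: 2·(-25)·(-8)·∫cos(5x)·sin(4x) dx = 400·(-8/9) = -3200/9;  2·(-25)·(-6)·∫cos(5x)·cos(3x) dx = 300·(0) = 0;  2·(-8)·(-6)·∫sin(4x)·cos(3x) dx = 96·(8/7) = 768/7.
  So ∫_0^π (u')² dx = 625*π/2 + 32*π + 18*π − 3200/9 + 0 + 768/7 = -15488/63 + 725*π/2.
||u||_{H^1}^2 = (-968/63 + 33*π/2) + (-15488/63 + 725*π/2) = -16456/63 + 379*π.


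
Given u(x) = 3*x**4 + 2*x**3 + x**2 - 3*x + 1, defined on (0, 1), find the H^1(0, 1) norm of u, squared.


||u||_{H^1}^2 = 652/15

The H^1 norm (squared) on an interval (0, L) is
  ||u||_{H^1}^2 = ∫_0^L u(x)^2 dx + ∫_0^L u'(x)^2 dx.
Compute u'(x) = 12*x**3 + 6*x**2 + 2*x - 3.
Then u(x)^2 = 9*x**8 + 12*x**7 + 10*x**6 - 14*x**5 - 5*x**4 - 2*x**3 + 11*x**2 - 6*x + 1 and u'(x)^2 = 144*x**6 + 144*x**5 + 84*x**4 - 48*x**3 - 32*x**2 - 12*x + 9.
Integrate each monomial from 0 to 1 using ∫_0^1 c·x^n dx = c·1^(n+1)/(n+1):
  ∫_0^1 u(x)^2 dx = ∫_0^1 (9*x^8 + 12*x^7 + 10*x^6 - 14*x^5 - 5*x^4 - 2*x^3 + 11*x^2 - 6*x + 1) dx. Term by term:
    ∫_0^1 9*x^8 dx = 1;  ∫_0^1 12*x^7 dx = 3/2;  ∫_0^1 10*x^6 dx = 10/7;
    ∫_0^1 -14*x^5 dx = -7/3;  ∫_0^1 -5*x^4 dx = -1;  ∫_0^1 -2*x^3 dx = -1/2;
    ∫_0^1 11*x^2 dx = 11/3;  ∫_0^1 -6*x dx = -3;  ∫_0^1 1 dx = 1.
  Sum: 1 + 3/2 + 10/7 − 7/3 − 1 − 1/2 + 11/3 − 3 + 1 = 37/21.
  ∫_0^1 u'(x)^2 dx = ∫_0^1 (144*x^6 + 144*x^5 + 84*x^4 - 48*x^3 - 32*x^2 - 12*x + 9) dx. Term by term:
    ∫_0^1 144*x^6 dx = 144/7;  ∫_0^1 144*x^5 dx = 24;  ∫_0^1 84*x^4 dx = 84/5;
    ∫_0^1 -48*x^3 dx = -12;  ∫_0^1 -32*x^2 dx = -32/3;  ∫_0^1 -12*x dx = -6;
    ∫_0^1 9 dx = 9.
  Sum: 144/7 + 24 + 84/5 − 12 − 32/3 − 6 + 9 = 4379/105.
Adding: ||u||_{H^1}^2 = 37/21 + 4379/105 = 652/15.


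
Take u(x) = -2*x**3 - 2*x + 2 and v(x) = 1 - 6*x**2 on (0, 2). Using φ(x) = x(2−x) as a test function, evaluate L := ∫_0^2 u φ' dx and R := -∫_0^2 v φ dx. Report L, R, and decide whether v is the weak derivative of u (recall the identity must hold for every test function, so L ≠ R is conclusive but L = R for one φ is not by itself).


LHS = 184/15, RHS = 124/15. No, v is not the weak derivative of u.

u(x) = -2*x**3 - 2*x + 2, classical derivative u'(x) = -6*x**2 - 2.
φ(x) = x(2−x), so φ'(x) = 2 - 2*x.
Note φ(0) = φ(2) = 0, so the boundary term u·φ vanishes.
LHS = ∫_0^2 u(x) φ'(x) dx = ∫_0^2 (4*x^4 - 4*x^3 + 4*x^2 - 8*x + 4) dx. Term by term:
  ∫_0^2 4*x^4 dx = 128/5;  ∫_0^2 -4*x^3 dx = -16;  ∫_0^2 4*x^2 dx = 32/3;
  ∫_0^2 -8*x dx = -16;  ∫_0^2 4 dx = 8.
Sum: 128/5 − 16 + 32/3 − 16 + 8 = 184/15.
So LHS = 184/15.
∫_0^2 v(x) φ(x) dx = ∫_0^2 (6*x^4 - 12*x^3 - x^2 + 2*x) dx. Term by term:
  ∫_0^2 6*x^4 dx = 192/5;  ∫_0^2 -12*x^3 dx = -48;  ∫_0^2 -x^2 dx = -8/3;
  ∫_0^2 2*x dx = 4.
Sum: 192/5 − 48 − 8/3 + 4 = -124/15.
So RHS = -∫_0^2 v(x) φ(x) dx = 124/15.
LHS − RHS = 4 ≠ 0, so the identity fails.
(For a valid weak derivative the identity must hold for EVERY test function, in particular this one. The failure shows v is NOT the weak derivative of u.)
Correct weak derivative would be u'(x) = -6*x**2 - 2.


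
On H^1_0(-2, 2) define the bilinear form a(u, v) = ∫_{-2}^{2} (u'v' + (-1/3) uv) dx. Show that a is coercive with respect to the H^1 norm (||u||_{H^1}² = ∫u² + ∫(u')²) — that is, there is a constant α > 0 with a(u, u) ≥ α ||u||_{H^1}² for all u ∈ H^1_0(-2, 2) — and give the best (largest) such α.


α = (-16/3 + π^2)/(π^2 + 16)

Coercivity of a(·,·) on H^1_0(-2, 2) means a(u, u) ≥ α ||u||_{H^1}² for every u ∈ H^1_0.
The interval has length L = 4, and Poincaré/coercivity depend only on L. Here a(u, u) = ∫(u')² + (-1/3)·∫u².
Here c = -1/3 < 0 with |c| < (π/L)² = π^2/16, so coercivity still holds. The condition a(u,u) ≥ α||u||_{H^1}² reads (1−α)∫(u')² ≥ (α−c)∫u². Any admissible α is ≤ 1 (rapidly oscillating u have ∫u²/∫(u')² → 0), and α = 1 would force 0 ≥ (1−c)∫u², impossible since c < 1; so 1−α > 0. By the sharp Poincaré inequality on H^1_0 of an interval of length L, ∫(u')² ≥ (π/L)²∫u² with equality for the first sine mode sin(π(x−x₀)/L) (x₀ the left endpoint), so the inequality holds for all u iff (1−α)(π/L)² ≥ α − c, i.e. α ≤ ((π/L)² + c)/((π/L)² + 1) = (1 + c(L/π)²)/(1 + (L/π)²). (Direct route, valid since c ≤ 0: Poincaré gives c∫u² ≥ c(L/π)²∫(u')², so a(u,u) ≥ (1 + c(L/π)²)∫(u')², while ||u||_{H^1}² ≤ (1 + (L/π)²)∫(u')²; dividing yields the same α.) With (π/L)² = π^2/16 and c = -1/3, the largest admissible constant is α = ((π/L)² + c)/((π/L)² + 1).
Simplifying, α = (-16/3 + π^2)/(π^2 + 16).


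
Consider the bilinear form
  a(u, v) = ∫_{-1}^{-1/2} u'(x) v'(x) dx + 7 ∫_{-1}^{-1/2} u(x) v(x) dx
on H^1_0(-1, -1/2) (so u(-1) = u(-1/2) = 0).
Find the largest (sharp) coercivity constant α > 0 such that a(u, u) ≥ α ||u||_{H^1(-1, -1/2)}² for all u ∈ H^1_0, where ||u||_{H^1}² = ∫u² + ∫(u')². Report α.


α = 1

Coercivity of a(·,·) on H^1_0(-1, -1/2) means a(u, u) ≥ α ||u||_{H^1}² for every u ∈ H^1_0.
The interval has length L = 1/2, and Poincaré/coercivity depend only on L. Here a(u, u) = ∫(u')² + (7)·∫u².
Here c = 7 ≥ 1, so a(u,u) = ∫(u')² + c∫u² ≥ ∫(u')² + ∫u² = ||u||_{H^1}², i.e. α = 1 works. No larger α is possible: a(u,u) ≥ α||u||_{H^1}² means (1−α)∫(u')² ≥ (α−c)∫u², and for the modes u_n = sin(nπ(x−x₀)/L) (x₀ the left endpoint) one has ∫u_n²/∫(u_n')² = (L/(nπ))² → 0, so a(u_n,u_n)/||u_n||_{H^1}² → 1. Hence the optimal constant is α = 1.
Therefore α = 1.


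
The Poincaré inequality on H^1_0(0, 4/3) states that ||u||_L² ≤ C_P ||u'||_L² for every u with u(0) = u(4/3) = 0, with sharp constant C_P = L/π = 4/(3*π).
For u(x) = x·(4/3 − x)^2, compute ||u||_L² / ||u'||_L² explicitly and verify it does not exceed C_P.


||u||_L² / ||u'||_L² = 2*sqrt(14)/21 < C_P = 4/(3*π).

u(x) = x·(4/3 − x)^2, so u'(x) = (3*x - 4)*(9*x - 4)/9.
u(x) = x·(4/3 − x)^2 vanishes at x = 0 and x = 4/3, so u ∈ H^1_0(0, 4/3). Differentiate via the product rule and integrate the resulting polynomials term by term.
  ∫_0^4/3 u² dx = ∫_0^4/3 (x^6 - 16*x^5/3 + 32*x^4/3 - 256*x^3/27 + 256*x^2/81) dx. Term by term:
    ∫_0^4/3 x^6 dx = 16384/15309;  ∫_0^4/3 -16*x^5/3 dx = -32768/6561;  ∫_0^4/3 32*x^4/3 dx = 32768/3645;
    ∫_0^4/3 -256*x^3/27 dx = -16384/2187;  ∫_0^4/3 256*x^2/81 dx = 16384/6561.
  Sum: 16384/15309 − 32768/6561 + 32768/3645 − 16384/2187 + 16384/6561 = 16384/229635.
  ∫_0^4/3 (u')² dx = ∫_0^4/3 (9*x^4 - 32*x^3 + 352*x^2/9 - 512*x/27 + 256/81) dx. Term by term:
    ∫_0^4/3 9*x^4 dx = 1024/135;  ∫_0^4/3 -32*x^3 dx = -2048/81;  ∫_0^4/3 352*x^2/9 dx = 22528/729;
    ∫_0^4/3 -512*x/27 dx = -4096/243;  ∫_0^4/3 256/81 dx = 1024/243.
  Sum: 1024/135 − 2048/81 + 22528/729 − 4096/243 + 1024/243 = 2048/3645.
∫_0^4/3 u² dx = 16384/229635, so ||u||_L² = 128*sqrt(35)/2835.
∫_0^4/3 (u')² dx = 2048/3645, so ||u'||_L² = 32*sqrt(10)/135.
Ratio ||u||_L² / ||u'||_L² = 2*sqrt(14)/21.
Sharp Poincaré constant on H^1_0(0, 4/3) is C_P = L/π = 4/(3*π), achieved by sin(3*π/4·x).
A polynomial bump cannot attain the sharp Poincaré constant (only the first sine eigenfunction does), so the ratio is strictly less than C_P, consistent with ||u||_L² ≤ C_P ||u'||_L².


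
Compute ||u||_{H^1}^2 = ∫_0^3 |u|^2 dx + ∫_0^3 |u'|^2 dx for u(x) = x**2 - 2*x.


||u||_{H^1}^2 = 78/5

The H^1 norm (squared) on an interval (0, L) is
  ||u||_{H^1}^2 = ∫_0^L u(x)^2 dx + ∫_0^L u'(x)^2 dx.
Compute u'(x) = 2*x - 2.
Then u(x)^2 = x**4 - 4*x**3 + 4*x**2 and u'(x)^2 = 4*x**2 - 8*x + 4.
Integrate each monomial from 0 to 3 using ∫_0^3 c·x^n dx = c·3^(n+1)/(n+1):
  ∫_0^3 u(x)^2 dx = ∫_0^3 (x^4 - 4*x^3 + 4*x^2) dx. Term by term:
    ∫_0^3 x^4 dx = 243/5;  ∫_0^3 -4*x^3 dx = -81;  ∫_0^3 4*x^2 dx = 36.
  Sum: 243/5 − 81 + 36 = 18/5.
  ∫_0^3 u'(x)^2 dx = ∫_0^3 (4*x^2 - 8*x + 4) dx. Term by term:
    ∫_0^3 4*x^2 dx = 36;  ∫_0^3 -8*x dx = -36;  ∫_0^3 4 dx = 12.
  Sum: 36 − 36 + 12 = 12.
Adding: ||u||_{H^1}^2 = 18/5 + 12 = 78/5.


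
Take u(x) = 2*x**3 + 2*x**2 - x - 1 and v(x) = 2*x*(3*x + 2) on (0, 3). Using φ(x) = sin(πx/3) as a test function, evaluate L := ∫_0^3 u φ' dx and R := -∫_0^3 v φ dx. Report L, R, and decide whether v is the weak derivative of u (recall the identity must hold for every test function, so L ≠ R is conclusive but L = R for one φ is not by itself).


LHS = -192/π + 648/π^3, RHS = -198/π + 648/π^3. No, v is not the weak derivative of u.

u(x) = 2*x**3 + 2*x**2 - x - 1, classical derivative u'(x) = 6*x**2 + 4*x - 1.
φ(x) = sin(πx/3), so φ'(x) = π*cos(π*x/3)/3.
Note φ(0) = φ(3) = 0, so the boundary term u·φ vanishes.
LHS = ∫_0^3 u(x) φ'(x) dx = ∫_0^3 (2*π*x^3*cos(π*x/3)/3 + 2*π*x^2*cos(π*x/3)/3 - π*x*cos(π*x/3)/3 - π*cos(π*x/3)/3) dx. Term by term:
  ∫_0^3 -π*cos(π*x/3)/3 dx = 0;  ∫_0^3 -π*x*cos(π*x/3)/3 dx = 6/π;  ∫_0^3 2*π*x^2*cos(π*x/3)/3 dx = -36/π;
  ∫_0^3 2*π*x^3*cos(π*x/3)/3 dx = -162/π + 648/π^3.
Sum: 0 + 6/π − 36/π + -162/π + 648/π^3 = -192/π + 648/π^3.
So LHS = -192/π + 648/π^3.
∫_0^3 v(x) φ(x) dx = ∫_0^3 (6*x^2*sin(π*x/3) + 4*x*sin(π*x/3)) dx. Term by term:
  ∫_0^3 4*x*sin(π*x/3) dx = 36/π;  ∫_0^3 6*x^2*sin(π*x/3) dx = -648/π^3 + 162/π.
Sum: 36/π + -648/π^3 + 162/π = -648/π^3 + 198/π.
So RHS = -∫_0^3 v(x) φ(x) dx = -198/π + 648/π^3.
LHS − RHS = 6/π ≠ 0, so the identity fails.
(For a valid weak derivative the identity must hold for EVERY test function, in particular this one. The failure shows v is NOT the weak derivative of u.)
Correct weak derivative would be u'(x) = 6*x**2 + 4*x - 1.


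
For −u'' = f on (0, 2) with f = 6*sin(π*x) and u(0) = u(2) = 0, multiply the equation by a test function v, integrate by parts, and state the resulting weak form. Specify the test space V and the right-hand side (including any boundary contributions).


V = H^1_0(0, 2) (so v(0) = v(2) = 0); weak form: ∫_0^2 u'v' dx = ∫_0^2 (6*sin(π*x)) v dx for all v ∈ V.

Multiply both sides by a test function v and integrate from 0 to 2:
  ∫_0^2 −u''(x) v(x) dx = ∫_0^2 f(x) v(x) dx.
Integrate the LHS by parts once:
  ∫_0^2 −u'' v dx = −[u'(x) v(x)]_0^2 + ∫_0^2 u'(x) v'(x) dx.
Thus ∫_0^2 u'(x) v'(x) dx = ∫_0^2 f(x) v(x) dx + [u'(x) v(x)]_0^2.
Choose V so that boundary terms are either known or forced to vanish.
u is Dirichlet: u(0) = u(2) = 0. Let V = H^1_0(0, 2); then v(0) = v(2) = 0, and [u' v]_0^2 = 0.
Weak formulation: find u (satisfying any essential BC) such that ∫_0^2 u'(x) v'(x) dx = ∫_0^2 f v dx for all v ∈ V.
Substituting f(x) = 6*sin(π*x), the right-hand side is ∫_0^2 (6*sin(π*x)) v dx.


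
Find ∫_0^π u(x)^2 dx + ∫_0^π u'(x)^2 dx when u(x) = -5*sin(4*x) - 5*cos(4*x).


||u||_{H^1(0,π)}^2 = 425*π

u'(x) = 20*sin(4*x) - 20*cos(4*x).
Expand u² and (u')² and integrate term by term on (0, π), using: for integers n ≥ 1, ∫_0^π sin²(nx) dx = ∫_0^π cos²(nx) dx = π/2; for n ≠ n', ∫_0^π sin(nx)sin(n'x) dx = ∫_0^π cos(nx)cos(n'x) dx = 0; and by product-to-sum, ∫_0^π sin(nx)cos(n'x) dx = ½∫_0^π [sin((n+n')x) + sin((n−n')x)] dx, which is 0 when n+n' is even and 2n/(n²−n'²) when n+n' is odd (it need not vanish on (0, π)).
  u² squared terms: (-5)²·∫cos(4x)² dx = 25·π/2 = 25*π/2;  (-5)²·∫sin(4x)² dx = 25·π/2 = 25*π/2.
  u² cross terms: 2·(-5)·(-5)·∫cos(4x)·sin(4x) dx = 50·(0) = 0.
  So ∫_0^π u² dx = 25*π/2 + 25*π/2 + 0 = 25*π.
  (u')² squared terms: (-20)²·∫cos(4x)² dx = 400·π/2 = 200*π;  (20)²·∫sin(4x)² dx = 400·π/2 = 200*π.
  (u')² cross terms: 2·(-20)·(20)·∫cos(4x)·sin(4x) dx = -800·(0) = 0.
  So ∫_0^π (u')² dx = 200*π + 200*π + 0 = 400*π.
||u||_{H^1}^2 = (25*π) + (400*π) = 425*π.
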